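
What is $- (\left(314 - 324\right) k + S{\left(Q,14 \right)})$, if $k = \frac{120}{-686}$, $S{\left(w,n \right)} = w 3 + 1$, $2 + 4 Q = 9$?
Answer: $- \frac{10975}{1372} \approx -7.9993$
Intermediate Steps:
$Q = \frac{7}{4}$ ($Q = - \frac{1}{2} + \frac{1}{4} \cdot 9 = - \frac{1}{2} + \frac{9}{4} = \frac{7}{4} \approx 1.75$)
$S{\left(w,n \right)} = 1 + 3 w$ ($S{\left(w,n \right)} = 3 w + 1 = 1 + 3 w$)
$k = - \frac{60}{343}$ ($k = 120 \left(- \frac{1}{686}\right) = - \frac{60}{343} \approx -0.17493$)
$- (\left(314 - 324\right) k + S{\left(Q,14 \right)}) = - (\left(314 - 324\right) \left(- \frac{60}{343}\right) + \left(1 + 3 \cdot \frac{7}{4}\right)) = - (\left(314 - 324\right) \left(- \frac{60}{343}\right) + \left(1 + \frac{21}{4}\right)) = - (\left(-10\right) \left(- \frac{60}{343}\right) + \frac{25}{4}) = - (\frac{600}{343} + \frac{25}{4}) = \left(-1\right) \frac{10975}{1372} = - \frac{10975}{1372}$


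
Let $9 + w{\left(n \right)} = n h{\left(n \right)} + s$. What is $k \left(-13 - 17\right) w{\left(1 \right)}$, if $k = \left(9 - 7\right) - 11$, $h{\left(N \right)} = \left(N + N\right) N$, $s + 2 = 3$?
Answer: $-1620$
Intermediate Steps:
$s = 1$ ($s = -2 + 3 = 1$)
$h{\left(N \right)} = 2 N^{2}$ ($h{\left(N \right)} = 2 N N = 2 N^{2}$)
$k = -9$ ($k = 2 - 11 = -9$)
$w{\left(n \right)} = -8 + 2 n^{3}$ ($w{\left(n \right)} = -9 + \left(n 2 n^{2} + 1\right) = -9 + \left(2 n^{3} + 1\right) = -9 + \left(1 + 2 n^{3}\right) = -8 + 2 n^{3}$)
$k \left(-13 - 17\right) w{\left(1 \right)} = - 9 \left(-13 - 17\right) \left(-8 + 2 \cdot 1^{3}\right) = \left(-9\right) \left(-30\right) \left(-8 + 2 \cdot 1\right) = 270 \left(-8 + 2\right) = 270 \left(-6\right) = -1620$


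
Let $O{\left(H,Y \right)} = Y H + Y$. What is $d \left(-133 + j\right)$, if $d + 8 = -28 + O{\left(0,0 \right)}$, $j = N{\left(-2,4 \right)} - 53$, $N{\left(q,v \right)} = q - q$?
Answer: $6696$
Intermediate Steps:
$N{\left(q,v \right)} = 0$
$O{\left(H,Y \right)} = Y + H Y$ ($O{\left(H,Y \right)} = H Y + Y = Y + H Y$)
$j = -53$ ($j = 0 - 53 = -53$)
$d = -36$ ($d = -8 - \left(28 + 0 \left(1 + 0\right)\right) = -8 + \left(-28 + 0 \cdot 1\right) = -8 + \left(-28 + 0\right) = -8 - 28 = -36$)
$d \left(-133 + j\right) = - 36 \left(-133 - 53\right) = \left(-36\right) \left(-186\right) = 6696$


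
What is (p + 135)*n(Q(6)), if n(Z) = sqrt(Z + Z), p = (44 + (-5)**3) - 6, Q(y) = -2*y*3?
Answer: 288*I*sqrt(2) ≈ 407.29*I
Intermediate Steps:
Q(y) = -6*y
p = -87 (p = (44 - 125) - 6 = -81 - 6 = -87)
n(Z) = sqrt(2)*sqrt(Z) (n(Z) = sqrt(2*Z) = sqrt(2)*sqrt(Z))
(p + 135)*n(Q(6)) = (-87 + 135)*(sqrt(2)*sqrt(-6*6)) = 48*(sqrt(2)*sqrt(-36)) = 48*(sqrt(2)*(6*I)) = 48*(6*I*sqrt(2)) = 288*I*sqrt(2)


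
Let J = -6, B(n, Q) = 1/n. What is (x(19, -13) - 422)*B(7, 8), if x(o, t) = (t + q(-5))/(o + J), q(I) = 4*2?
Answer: -5491/91 ≈ -60.341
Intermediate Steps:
q(I) = 8
x(o, t) = (8 + t)/(-6 + o) (x(o, t) = (t + 8)/(o - 6) = (8 + t)/(-6 + o))
(x(19, -13) - 422)*B(7, 8) = ((8 - 13)/(-6 + 19) - 422)/7 = (-5/13 - 422)*(⅐) = -5491/13*⅐ = -5491/91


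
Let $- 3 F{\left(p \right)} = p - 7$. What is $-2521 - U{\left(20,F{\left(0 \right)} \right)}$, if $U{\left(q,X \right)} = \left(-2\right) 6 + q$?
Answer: $-2529$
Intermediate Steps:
$F{\left(p \right)} = \frac{7}{3} - \frac{p}{3}$ ($F{\left(p \right)} = - \frac{p - 7}{3} = - \frac{-7 + p}{3} = \frac{7}{3} - \frac{p}{3}$)
$U{\left(q,X \right)} = -12 + q$
$-2521 - U{\left(20,F{\left(0 \right)} \right)} = -2521 - \left(-12 + 20\right) = -2521 - 8 = -2529$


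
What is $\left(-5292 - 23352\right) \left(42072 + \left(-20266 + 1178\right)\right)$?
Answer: $-658353696$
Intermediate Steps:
$\left(-5292 - 23352\right) \left(42072 + \left(-20266 + 1178\right)\right) = - 28644 \left(42072 - 19088\right) = \left(-28644\right) 22984 = -658353696$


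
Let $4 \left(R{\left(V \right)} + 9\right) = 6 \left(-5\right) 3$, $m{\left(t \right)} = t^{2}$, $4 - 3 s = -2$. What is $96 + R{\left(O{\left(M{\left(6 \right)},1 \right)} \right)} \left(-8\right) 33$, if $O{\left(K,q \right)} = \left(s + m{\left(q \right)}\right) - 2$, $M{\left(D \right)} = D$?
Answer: $8412$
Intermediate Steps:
$s = 2$ ($s = \frac{4}{3} - - \frac{2}{3} = \frac{4}{3} + \frac{2}{3} = 2$)
$O{\left(K,q \right)} = q^{2}$ ($O{\left(K,q \right)} = \left(2 + q^{2}\right) - 2 = q^{2}$)
$R{\left(V \right)} = - \frac{63}{2}$ ($R{\left(V \right)} = -9 + \frac{6 \left(-5\right) 3}{4} = -9 + \frac{\left(-30\right) 3}{4} = -9 + \frac{1}{4} \left(-90\right) = -9 - \frac{45}{2} = - \frac{63}{2}$)
$96 + R{\left(O{\left(M{\left(6 \right)},1 \right)} \right)} \left(-8\right) 33 = 96 + \left(- \frac{63}{2}\right) \left(-8\right) 33 = 96 + 252 \cdot 33 = 96 + 8316 = 8412$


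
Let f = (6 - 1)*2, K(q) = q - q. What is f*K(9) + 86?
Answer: 86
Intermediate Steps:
K(q) = 0
f = 10 (f = 5*2 = 10)
f*K(9) + 86 = 10*0 + 86 = 0 + 86 = 86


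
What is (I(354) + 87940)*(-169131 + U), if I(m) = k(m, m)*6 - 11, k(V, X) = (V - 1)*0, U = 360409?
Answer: 16818883262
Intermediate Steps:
k(V, X) = 0 (k(V, X) = (-1 + V)*0 = 0)
I(m) = -11 (I(m) = 0*6 - 11 = 0 - 11 = -11)
(I(354) + 87940)*(-169131 + U) = (-11 + 87940)*(-169131 + 360409) = 87929*191278 = 16818883262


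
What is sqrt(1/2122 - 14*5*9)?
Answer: I*sqrt(2836814798)/2122 ≈ 25.1*I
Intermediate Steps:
sqrt(1/2122 - 14*5*9) = sqrt(1/2122 - 70*9) = sqrt(1/2122 - 630) = sqrt(-1336859/2122) = I*sqrt(2836814798)/2122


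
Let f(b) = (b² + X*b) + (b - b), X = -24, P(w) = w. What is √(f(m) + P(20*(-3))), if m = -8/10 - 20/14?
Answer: 2*I*√474/35 ≈ 1.2441*I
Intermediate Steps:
m = -78/35 (m = -8*⅒ - 20*1/14 = -⅘ - 10/7 = -78/35 ≈ -2.2286)
f(b) = b² - 24*b (f(b) = (b² - 24*b) + (b - b) = (b² - 24*b) + 0 = b² - 24*b)
√(f(m) + P(20*(-3))) = √(-78*(-24 - 78/35)/35 + 20*(-3)) = √(-78/35*(-918/35) - 60) = √(71604/1225 - 60) = √(-1896/1225) = 2*I*√474/35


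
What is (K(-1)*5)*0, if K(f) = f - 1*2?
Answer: 0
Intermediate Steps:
K(f) = -2 + f (K(f) = f - 2 = -2 + f)
(K(-1)*5)*0 = ((-2 - 1)*5)*0 = -3*5*0 = -15*0 = 0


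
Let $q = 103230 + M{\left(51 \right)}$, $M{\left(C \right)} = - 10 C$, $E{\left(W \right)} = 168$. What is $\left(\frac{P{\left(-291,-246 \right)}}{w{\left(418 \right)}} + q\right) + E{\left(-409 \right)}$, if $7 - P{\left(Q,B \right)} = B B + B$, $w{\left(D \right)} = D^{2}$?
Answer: $\frac{17976942649}{174724} \approx 1.0289 \cdot 10^{5}$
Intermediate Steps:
$P{\left(Q,B \right)} = 7 - B - B^{2}$ ($P{\left(Q,B \right)} = 7 - \left(B B + B\right) = 7 - \left(B^{2} + B\right) = 7 - \left(B + B^{2}\right) = 7 - B - B^{2}$)
$q = 102720$ ($q = 103230 - 510 = 102720$)
$\left(\frac{P{\left(-291,-246 \right)}}{w{\left(418 \right)}} + q\right) + E{\left(-409 \right)} = \left(\frac{7 - -246 - \left(-246\right)^{2}}{418^{2}} + 102720\right) + 168 = \left(\frac{7 + 246 - 60516}{174724} + 102720\right) + 168 = \left(\left(7 + 246 - 60516\right) \frac{1}{174724} + 102720\right) + 168 = \left(\left(-60263\right) \frac{1}{174724} + 102720\right) + 168 = \left(- \frac{60263}{174724} + 102720\right) + 168 = \frac{17947589017}{174724} + 168 = \frac{17976942649}{174724}$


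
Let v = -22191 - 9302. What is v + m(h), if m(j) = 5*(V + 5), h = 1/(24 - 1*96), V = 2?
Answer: -31458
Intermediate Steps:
v = -31493
h = -1/72 (h = 1/(24 - 96) = 1/(-72) = -1/72 ≈ -0.013889)
m(j) = 35 (m(j) = 5*(2 + 5) = 5*7 = 35)
v + m(h) = -31493 + 35 = -31458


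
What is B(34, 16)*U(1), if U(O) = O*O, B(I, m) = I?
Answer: 34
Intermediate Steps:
U(O) = O²
B(34, 16)*U(1) = 34*1² = 34*1 = 34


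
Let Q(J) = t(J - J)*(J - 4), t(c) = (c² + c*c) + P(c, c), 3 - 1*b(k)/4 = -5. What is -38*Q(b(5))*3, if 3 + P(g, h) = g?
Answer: 9576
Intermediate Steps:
P(g, h) = -3 + g
b(k) = 32 (b(k) = 12 - 4*(-5) = 12 + 20 = 32)
t(c) = -3 + c + 2*c² (t(c) = (c² + c*c) + (-3 + c) = (c² + c²) + (-3 + c) = 2*c² + (-3 + c) = -3 + c + 2*c²)
Q(J) = 12 - 3*J (Q(J) = (-3 + (J - J) + 2*(J - J)²)*(J - 4) = (-3 + 0 + 2*0²)*(-4 + J) = (-3 + 0 + 2*0)*(-4 + J) = (-3 + 0 + 0)*(-4 + J) = -3*(-4 + J) = 12 - 3*J)
-38*Q(b(5))*3 = -38*(12 - 3*32)*3 = -38*(12 - 96)*3 = -(-3192)*3 = -38*(-252) = 9576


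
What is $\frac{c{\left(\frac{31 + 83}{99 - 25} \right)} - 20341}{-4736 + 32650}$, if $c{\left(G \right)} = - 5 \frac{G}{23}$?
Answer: $- \frac{8655238}{11877407} \approx -0.72871$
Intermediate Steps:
$c{\left(G \right)} = - \frac{5 G}{23}$ ($c{\left(G \right)} = - 5 G \frac{1}{23} = - 5 \frac{G}{23} = - \frac{5 G}{23}$)
$\frac{c{\left(\frac{31 + 83}{99 - 25} \right)} - 20341}{-4736 + 32650} = \frac{- \frac{5 \frac{31 + 83}{99 - 25}}{23} - 20341}{-4736 + 32650} = \frac{- \frac{5 \cdot \frac{114}{74}}{23} - 20341}{27914} = \left(- \frac{5 \cdot 114 \cdot \frac{1}{74}}{23} - 20341\right) \frac{1}{27914} = \left(\left(- \frac{5}{23}\right) \frac{57}{37} - 20341\right) \frac{1}{27914} = \left(- \frac{285}{851} - 20341\right) \frac{1}{27914} = \left(- \frac{17310476}{851}\right) \frac{1}{27914} = - \frac{8655238}{11877407}$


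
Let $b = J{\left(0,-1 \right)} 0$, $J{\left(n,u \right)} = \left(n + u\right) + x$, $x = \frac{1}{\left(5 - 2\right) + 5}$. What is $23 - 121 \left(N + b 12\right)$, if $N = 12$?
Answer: $-1429$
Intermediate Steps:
$x = \frac{1}{8}$ ($x = \frac{1}{3 + 5} = \frac{1}{8} \approx 0.125$)
$J{\left(n,u \right)} = \frac{1}{8} + n + u$ ($J{\left(n,u \right)} = \left(n + u\right) + \frac{1}{8} = \frac{1}{8} + n + u$)
$b = 0$ ($b = \left(\frac{1}{8} + 0 - 1\right) 0 = \left(- \frac{7}{8}\right) 0 = 0$)
$23 - 121 \left(N + b 12\right) = 23 - 121 \left(12 + 0 \cdot 12\right) = 23 - 121 \left(12 + 0\right) = 23 - 1452 = -1429$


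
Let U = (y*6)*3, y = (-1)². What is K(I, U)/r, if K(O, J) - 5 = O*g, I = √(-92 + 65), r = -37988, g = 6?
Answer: -5/37988 - 9*I*√3/18994 ≈ -0.00013162 - 0.0008207*I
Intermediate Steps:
I = 3*I*√3 (I = √(-27) = 3*I*√3 ≈ 5.1962*I)
y = 1
U = 18 (U = (1*6)*3 = 6*3 = 18)
K(O, J) = 5 + 6*O (K(O, J) = 5 + O*6 = 5 + 6*O)
K(I, U)/r = (5 + 6*(3*I*√3))/(-37988) = (5 + 18*I*√3)*(-1/37988) = -5/37988 - 9*I*√3/18994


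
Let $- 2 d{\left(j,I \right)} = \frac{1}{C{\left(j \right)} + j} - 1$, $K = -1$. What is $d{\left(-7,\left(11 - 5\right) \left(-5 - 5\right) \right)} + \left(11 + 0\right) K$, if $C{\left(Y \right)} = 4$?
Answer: $- \frac{31}{3} \approx -10.333$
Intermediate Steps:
$d{\left(j,I \right)} = \frac{1}{2} - \frac{1}{2 \left(4 + j\right)}$ ($d{\left(j,I \right)} = - \frac{\frac{1}{4 + j} - 1}{2} = - \frac{-1 + \frac{1}{4 + j}}{2} = \frac{1}{2} - \frac{1}{2 \left(4 + j\right)}$)
$d{\left(-7,\left(11 - 5\right) \left(-5 - 5\right) \right)} + \left(11 + 0\right) K = \frac{3 - 7}{2 \left(4 - 7\right)} + \left(11 + 0\right) \left(-1\right) = \frac{1}{2} \frac{1}{-3} \left(-4\right) + 11 \left(-1\right) = \frac{1}{2} \left(- \frac{1}{3}\right) \left(-4\right) - 11 = \frac{2}{3} - 11 = - \frac{31}{3}$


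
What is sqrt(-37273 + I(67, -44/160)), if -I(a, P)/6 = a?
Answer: 5*I*sqrt(1507) ≈ 194.1*I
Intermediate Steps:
I(a, P) = -6*a
sqrt(-37273 + I(67, -44/160)) = sqrt(-37273 - 6*67) = sqrt(-37273 - 402) = sqrt(-37675) = 5*I*sqrt(1507)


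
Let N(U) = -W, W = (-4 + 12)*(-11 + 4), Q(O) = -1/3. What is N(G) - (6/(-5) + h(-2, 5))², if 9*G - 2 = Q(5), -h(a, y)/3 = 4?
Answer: -2956/25 ≈ -118.24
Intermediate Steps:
Q(O) = -⅓ (Q(O) = -1*⅓ = -⅓)
h(a, y) = -12 (h(a, y) = -3*4 = -12)
W = -56 (W = 8*(-7) = -56)
G = 5/27 (G = 2/9 + (⅑)*(-⅓) = 2/9 - 1/27 = 5/27 ≈ 0.18519)
N(U) = 56 (N(U) = -1*(-56) = 56)
N(G) - (6/(-5) + h(-2, 5))² = 56 - (6/(-5) - 12)² = 56 - (6*(-⅕) - 12)² = 56 - (-6/5 - 12)² = 56 - (-66/5)² = 56 - 1*4356/25 = 56 - 4356/25 = -2956/25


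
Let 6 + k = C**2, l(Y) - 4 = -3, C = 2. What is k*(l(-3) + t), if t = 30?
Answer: -62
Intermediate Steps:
l(Y) = 1 (l(Y) = 4 - 3 = 1)
k = -2 (k = -6 + 2**2 = -6 + 4 = -2)
k*(l(-3) + t) = -2*(1 + 30) = -2*31 = -62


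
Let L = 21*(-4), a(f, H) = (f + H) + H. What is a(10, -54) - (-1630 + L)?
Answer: 1616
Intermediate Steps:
a(f, H) = f + 2*H (a(f, H) = (H + f) + H = f + 2*H)
L = -84
a(10, -54) - (-1630 + L) = (10 + 2*(-54)) - (-1630 - 84) = (10 - 108) - 1*(-1714) = -98 + 1714 = 1616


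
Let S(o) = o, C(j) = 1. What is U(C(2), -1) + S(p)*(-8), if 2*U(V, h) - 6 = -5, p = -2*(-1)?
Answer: -31/2 ≈ -15.500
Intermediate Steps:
p = 2
U(V, h) = ½ (U(V, h) = 3 + (½)*(-5) = 3 - 5/2 = ½)
U(C(2), -1) + S(p)*(-8) = ½ + 2*(-8) = ½ - 16 = -31/2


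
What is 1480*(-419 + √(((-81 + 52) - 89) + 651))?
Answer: -620120 + 1480*√533 ≈ -5.8595e+5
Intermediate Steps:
1480*(-419 + √(((-81 + 52) - 89) + 651)) = 1480*(-419 + √((-29 - 89) + 651)) = 1480*(-419 + √(-118 + 651)) = 1480*(-419 + √533) = -620120 + 1480*√533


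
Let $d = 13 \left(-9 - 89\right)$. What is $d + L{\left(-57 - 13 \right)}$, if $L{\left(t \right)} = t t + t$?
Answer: $3556$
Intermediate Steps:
$d = -1274$ ($d = 13 \left(-98\right) = -1274$)
$L{\left(t \right)} = t + t^{2}$ ($L{\left(t \right)} = t^{2} + t = t + t^{2}$)
$d + L{\left(-57 - 13 \right)} = -1274 + \left(-57 - 13\right) \left(1 - 70\right) = -1274 - 70 \left(1 - 70\right) = -1274 - -4830 = -1274 + 4830 = 3556$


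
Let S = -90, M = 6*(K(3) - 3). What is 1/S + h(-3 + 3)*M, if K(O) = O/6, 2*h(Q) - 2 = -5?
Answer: 1012/45 ≈ 22.489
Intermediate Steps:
h(Q) = -3/2 (h(Q) = 1 + (1/2)*(-5) = 1 - 5/2 = -3/2)
K(O) = O/6 (K(O) = O*(1/6) = O/6)
M = -15 (M = 6*((1/6)*3 - 3) = 6*(1/2 - 3) = 6*(-5/2) = -15)
1/S + h(-3 + 3)*M = 1/(-90) - 3/2*(-15) = -1/90 + 45/2 = 1012/45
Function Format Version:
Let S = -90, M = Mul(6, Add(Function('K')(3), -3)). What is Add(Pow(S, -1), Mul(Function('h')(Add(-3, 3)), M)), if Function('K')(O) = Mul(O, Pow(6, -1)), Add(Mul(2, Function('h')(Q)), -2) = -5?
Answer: Rational(1012, 45) ≈ 22.489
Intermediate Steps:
Function('h')(Q) = Rational(-3, 2) (Function('h')(Q) = Add(1, Mul(Rational(1, 2), -5)) = Add(1, Rational(-5, 2)) = Rational(-3, 2))
Function('K')(O) = Mul(Rational(1, 6), O) (Function('K')(O) = Mul(O, Rational(1, 6)) = Mul(Rational(1, 6), O))
M = -15 (M = Mul(6, Add(Mul(Rational(1, 6), 3), -3)) = Mul(6, Add(Rational(1, 2), -3)) = Mul(6, Rational(-5, 2)) = -15)
Add(Pow(S, -1), Mul(Function('h')(Add(-3, 3)), M)) = Add(Pow(-90, -1), Mul(Rational(-3, 2), -15)) = Add(Rational(-1, 90), Rational(45, 2)) = Rational(1012, 45)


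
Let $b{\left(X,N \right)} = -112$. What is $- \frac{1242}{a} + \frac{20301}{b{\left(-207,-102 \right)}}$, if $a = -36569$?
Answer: $- \frac{742248165}{4095728} \approx -181.22$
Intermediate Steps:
$- \frac{1242}{a} + \frac{20301}{b{\left(-207,-102 \right)}} = - \frac{1242}{-36569} + \frac{20301}{-112} = \left(-1242\right) \left(- \frac{1}{36569}\right) + 20301 \left(- \frac{1}{112}\right) = \frac{1242}{36569} - \frac{20301}{112} = - \frac{742248165}{4095728}$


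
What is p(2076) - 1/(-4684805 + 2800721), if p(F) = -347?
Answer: -653777147/1884084 ≈ -347.00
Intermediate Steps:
p(2076) - 1/(-4684805 + 2800721) = -347 - 1/(-4684805 + 2800721) = -347 - 1/(-1884084) = -347 - 1*(-1/1884084) = -347 + 1/1884084 = -653777147/1884084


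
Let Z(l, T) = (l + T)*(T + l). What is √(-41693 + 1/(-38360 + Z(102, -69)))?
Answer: 2*I*√14479222608721/37271 ≈ 204.19*I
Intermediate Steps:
Z(l, T) = (T + l)² (Z(l, T) = (T + l)*(T + l) = (T + l)²)
√(-41693 + 1/(-38360 + Z(102, -69))) = √(-41693 + 1/(-38360 + (-69 + 102)²)) = √(-41693 + 1/(-38360 + 33²)) = √(-41693 + 1/(-38360 + 1089)) = √(-41693 + 1/(-37271)) = √(-41693 - 1/37271) = √(-1553939804/37271) = 2*I*√14479222608721/37271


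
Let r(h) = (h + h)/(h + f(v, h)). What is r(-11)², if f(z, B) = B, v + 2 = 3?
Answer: 1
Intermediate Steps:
v = 1 (v = -2 + 3 = 1)
r(h) = 1 (r(h) = (h + h)/(h + h) = (2*h)/((2*h)) = (2*h)*(1/(2*h)) = 1)
r(-11)² = 1² = 1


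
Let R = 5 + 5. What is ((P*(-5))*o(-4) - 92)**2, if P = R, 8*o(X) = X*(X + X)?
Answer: 85264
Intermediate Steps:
o(X) = X**2/4 (o(X) = (X*(X + X))/8 = (X*(2*X))/8 = (2*X**2)/8 = X**2/4)
R = 10
P = 10
((P*(-5))*o(-4) - 92)**2 = ((10*(-5))*((1/4)*(-4)**2) - 92)**2 = (-25*16/2 - 92)**2 = (-50*4 - 92)**2 = (-200 - 92)**2 = (-292)**2 = 85264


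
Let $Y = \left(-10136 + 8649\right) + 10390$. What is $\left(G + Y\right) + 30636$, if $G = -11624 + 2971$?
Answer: $30886$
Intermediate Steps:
$Y = 8903$ ($Y = -1487 + 10390 = 8903$)
$G = -8653$
$\left(G + Y\right) + 30636 = \left(-8653 + 8903\right) + 30636 = 250 + 30636 = 30886$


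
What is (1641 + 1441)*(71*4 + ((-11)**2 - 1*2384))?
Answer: -6099278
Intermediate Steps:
(1641 + 1441)*(71*4 + ((-11)**2 - 1*2384)) = 3082*(284 + (121 - 2384)) = 3082*(284 - 2263) = 3082*(-1979) = -6099278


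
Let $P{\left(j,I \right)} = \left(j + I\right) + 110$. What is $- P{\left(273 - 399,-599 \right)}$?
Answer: $615$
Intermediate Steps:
$P{\left(j,I \right)} = 110 + I + j$ ($P{\left(j,I \right)} = \left(I + j\right) + 110 = 110 + I + j$)
$- P{\left(273 - 399,-599 \right)} = - (110 - 599 + \left(273 - 399\right)) = - (110 - 599 - 126) = \left(-1\right) \left(-615\right) = 615$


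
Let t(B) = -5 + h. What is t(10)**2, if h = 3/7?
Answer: 1024/49 ≈ 20.898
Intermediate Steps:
h = 3/7 (h = 3*(1/7) = 3/7 ≈ 0.42857)
t(B) = -32/7 (t(B) = -5 + 3/7 = -32/7)
t(10)**2 = (-32/7)**2 = 1024/49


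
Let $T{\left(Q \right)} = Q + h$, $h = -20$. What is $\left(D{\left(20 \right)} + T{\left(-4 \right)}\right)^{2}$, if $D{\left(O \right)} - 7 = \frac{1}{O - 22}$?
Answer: $\frac{1225}{4} \approx 306.25$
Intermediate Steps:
$D{\left(O \right)} = 7 + \frac{1}{-22 + O}$ ($D{\left(O \right)} = 7 + \frac{1}{O - 22} = 7 + \frac{1}{-22 + O}$)
$T{\left(Q \right)} = -20 + Q$ ($T{\left(Q \right)} = Q - 20 = -20 + Q$)
$\left(D{\left(20 \right)} + T{\left(-4 \right)}\right)^{2} = \left(\frac{-153 + 7 \cdot 20}{-22 + 20} - 24\right)^{2} = \left(\frac{-153 + 140}{-2} - 24\right)^{2} = \left(\left(- \frac{1}{2}\right) \left(-13\right) - 24\right)^{2} = \left(\frac{13}{2} - 24\right)^{2} = \left(- \frac{35}{2}\right)^{2} = \frac{1225}{4}$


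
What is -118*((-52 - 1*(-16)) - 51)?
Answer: 10266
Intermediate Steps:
-118*((-52 - 1*(-16)) - 51) = -118*((-52 + 16) - 51) = -118*(-36 - 51) = -118*(-87) = 10266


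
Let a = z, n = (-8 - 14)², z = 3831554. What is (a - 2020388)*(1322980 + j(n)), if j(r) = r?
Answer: 2397012999024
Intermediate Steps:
n = 484 (n = (-22)² = 484)
a = 3831554
(a - 2020388)*(1322980 + j(n)) = (3831554 - 2020388)*(1322980 + 484) = 1811166*1323464 = 2397012999024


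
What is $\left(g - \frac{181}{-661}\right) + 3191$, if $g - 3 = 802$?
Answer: $\frac{2641537}{661} \approx 3996.3$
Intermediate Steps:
$g = 805$ ($g = 3 + 802 = 805$)
$\left(g - \frac{181}{-661}\right) + 3191 = \left(805 - \frac{181}{-661}\right) + 3191 = \left(805 - - \frac{181}{661}\right) + 3191 = \left(805 + \frac{181}{661}\right) + 3191 = \frac{532286}{661} + 3191 = \frac{2641537}{661}$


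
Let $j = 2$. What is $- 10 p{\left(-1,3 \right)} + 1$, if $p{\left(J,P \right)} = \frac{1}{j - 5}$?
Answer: $\frac{13}{3} \approx 4.3333$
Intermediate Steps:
$p{\left(J,P \right)} = - \frac{1}{3}$ ($p{\left(J,P \right)} = \frac{1}{2 - 5} = \frac{1}{-3} = - \frac{1}{3}$)
$- 10 p{\left(-1,3 \right)} + 1 = \left(-10\right) \left(- \frac{1}{3}\right) + 1 = \frac{10}{3} + 1 = \frac{13}{3}$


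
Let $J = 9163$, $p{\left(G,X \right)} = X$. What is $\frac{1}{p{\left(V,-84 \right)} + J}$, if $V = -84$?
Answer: $\frac{1}{9079} \approx 0.00011014$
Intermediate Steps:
$\frac{1}{p{\left(V,-84 \right)} + J} = \frac{1}{-84 + 9163} = \frac{1}{9079}$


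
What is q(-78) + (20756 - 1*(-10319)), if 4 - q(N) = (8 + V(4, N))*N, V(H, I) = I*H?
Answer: 7367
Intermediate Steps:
V(H, I) = H*I
q(N) = 4 - N*(8 + 4*N) (q(N) = 4 - (8 + 4*N)*N = 4 - N*(8 + 4*N))
q(-78) + (20756 - 1*(-10319)) = (4 - 8*(-78) - 4*(-78)**2) + (20756 - 1*(-10319)) = (4 + 624 - 4*6084) + (20756 + 10319) = (4 + 624 - 24336) + 31075 = -23708 + 31075 = 7367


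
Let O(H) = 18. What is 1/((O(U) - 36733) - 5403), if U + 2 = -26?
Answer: -1/42118 ≈ -2.3743e-5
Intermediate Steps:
U = -28 (U = -2 - 26 = -28)
1/((O(U) - 36733) - 5403) = 1/((18 - 36733) - 5403) = 1/(-36715 - 5403) = 1/(-42118) = -1/42118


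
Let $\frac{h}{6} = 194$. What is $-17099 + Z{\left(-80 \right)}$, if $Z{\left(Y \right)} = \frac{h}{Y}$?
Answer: $- \frac{342271}{20} \approx -17114.0$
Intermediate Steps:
$h = 1164$ ($h = 6 \cdot 194 = 1164$)
$Z{\left(Y \right)} = \frac{1164}{Y}$
$-17099 + Z{\left(-80 \right)} = -17099 + \frac{1164}{-80} = -17099 + 1164 \left(- \frac{1}{80}\right) = -17099 - \frac{291}{20} = - \frac{342271}{20}$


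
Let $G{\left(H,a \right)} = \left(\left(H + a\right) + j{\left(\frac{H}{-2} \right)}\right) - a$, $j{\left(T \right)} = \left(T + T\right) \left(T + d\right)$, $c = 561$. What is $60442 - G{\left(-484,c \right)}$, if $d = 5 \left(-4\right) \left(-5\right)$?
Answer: $-104602$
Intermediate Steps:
$d = 100$ ($d = \left(-20\right) \left(-5\right) = 100$)
$j{\left(T \right)} = 2 T \left(100 + T\right)$ ($j{\left(T \right)} = \left(T + T\right) \left(T + 100\right) = 2 T \left(100 + T\right)$)
$G{\left(H,a \right)} = H - H \left(100 - \frac{H}{2}\right)$ ($G{\left(H,a \right)} = \left(\left(H + a\right) + 2 \frac{H}{-2} \left(100 + \frac{H}{-2}\right)\right) - a = \left(\left(H + a\right) + 2 H \left(- \frac{1}{2}\right) \left(100 + H \left(- \frac{1}{2}\right)\right)\right) - a = \left(\left(H + a\right) + 2 \left(- \frac{H}{2}\right) \left(100 - \frac{H}{2}\right)\right) - a = \left(\left(H + a\right) - H \left(100 - \frac{H}{2}\right)\right) - a = \left(H + a - H \left(100 - \frac{H}{2}\right)\right) - a = H - H \left(100 - \frac{H}{2}\right)$)
$60442 - G{\left(-484,c \right)} = 60442 - \frac{1}{2} \left(-484\right) \left(-198 - 484\right) = 60442 - \frac{1}{2} \left(-484\right) \left(-682\right) = 60442 - 165044 = -104602$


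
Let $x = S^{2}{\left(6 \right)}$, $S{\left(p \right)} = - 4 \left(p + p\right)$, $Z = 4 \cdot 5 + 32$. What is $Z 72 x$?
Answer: $8626176$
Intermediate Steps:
$Z = 52$ ($Z = 20 + 32 = 52$)
$S{\left(p \right)} = - 8 p$ ($S{\left(p \right)} = - 4 \cdot 2 p = - 8 p$)
$x = 2304$ ($x = \left(\left(-8\right) 6\right)^{2} = \left(-48\right)^{2} = 2304$)
$Z 72 x = 52 \cdot 72 \cdot 2304 = 3744 \cdot 2304 = 8626176$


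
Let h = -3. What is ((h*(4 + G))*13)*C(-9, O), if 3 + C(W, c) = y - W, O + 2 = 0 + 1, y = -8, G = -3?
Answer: 78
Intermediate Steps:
O = -1 (O = -2 + (0 + 1) = -2 + 1 = -1)
C(W, c) = -11 - W (C(W, c) = -3 + (-8 - W) = -11 - W)
((h*(4 + G))*13)*C(-9, O) = (-3*(4 - 3)*13)*(-11 - 1*(-9)) = (-3*1*13)*(-11 + 9) = -3*13*(-2) = -39*(-2) = 78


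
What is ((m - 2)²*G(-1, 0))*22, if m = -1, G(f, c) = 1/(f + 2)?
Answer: 198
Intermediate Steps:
G(f, c) = 1/(2 + f)
((m - 2)²*G(-1, 0))*22 = ((-1 - 2)²/(2 - 1))*22 = ((-3)²/1)*22 = (9*1)*22 = 9*22 = 198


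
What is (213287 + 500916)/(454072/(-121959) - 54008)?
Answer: -87103483677/6587215744 ≈ -13.223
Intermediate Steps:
(213287 + 500916)/(454072/(-121959) - 54008) = 714203/(454072*(-1/121959) - 54008) = 714203/(-454072/121959 - 54008) = 714203/(-6587215744/121959) = 714203*(-121959/6587215744) = -87103483677/6587215744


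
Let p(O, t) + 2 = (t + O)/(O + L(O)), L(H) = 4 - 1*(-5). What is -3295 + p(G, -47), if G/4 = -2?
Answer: -3352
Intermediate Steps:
G = -8 (G = 4*(-2) = -8)
L(H) = 9 (L(H) = 4 + 5 = 9)
p(O, t) = -2 + (O + t)/(9 + O) (p(O, t) = -2 + (t + O)/(O + 9) = -2 + (O + t)/(9 + O))
-3295 + p(G, -47) = -3295 + (-18 - 47 - 1*(-8))/(9 - 8) = -3295 + (-18 - 47 + 8)/1 = -3295 + 1*(-57) = -3295 - 57 = -3352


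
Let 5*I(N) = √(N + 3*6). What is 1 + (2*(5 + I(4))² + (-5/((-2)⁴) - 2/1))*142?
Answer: 1404509/200 + 568*√22 ≈ 9686.7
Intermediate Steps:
I(N) = √(18 + N)/5 (I(N) = √(N + 3*6)/5 = √(N + 18)/5 = √(18 + N)/5)
1 + (2*(5 + I(4))² + (-5/((-2)⁴) - 2/1))*142 = 1 + (2*(5 + √(18 + 4)/5)² + (-5/((-2)⁴) - 2/1))*142 = 1 + (2*(5 + √22/5)² + (-5/16 - 2*1))*142 = 1 + (2*(5 + √22/5)² + (-5*1/16 - 2))*142 = 1 + (2*(5 + √22/5)² + (-5/16 - 2))*142 = 1 + (2*(5 + √22/5)² - 37/16)*142 = 1 + (-37/16 + 2*(5 + √22/5)²)*142 = 1 + (-2627/8 + 284*(5 + √22/5)²) = -2619/8 + 284*(5 + √22/5)²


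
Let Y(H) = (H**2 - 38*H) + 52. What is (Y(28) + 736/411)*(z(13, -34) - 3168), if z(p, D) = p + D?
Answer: 98829236/137 ≈ 7.2138e+5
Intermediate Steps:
z(p, D) = D + p
Y(H) = 52 + H**2 - 38*H
(Y(28) + 736/411)*(z(13, -34) - 3168) = ((52 + 28**2 - 38*28) + 736/411)*((-34 + 13) - 3168) = ((52 + 784 - 1064) + 736*(1/411))*(-21 - 3168) = (-228 + 736/411)*(-3189) = -92972/411*(-3189) = 98829236/137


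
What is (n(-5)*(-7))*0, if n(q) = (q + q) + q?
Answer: 0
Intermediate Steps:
n(q) = 3*q (n(q) = 2*q + q = 3*q)
(n(-5)*(-7))*0 = ((3*(-5))*(-7))*0 = -15*(-7)*0 = 105*0 = 0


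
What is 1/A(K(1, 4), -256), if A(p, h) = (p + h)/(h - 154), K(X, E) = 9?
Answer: 410/247 ≈ 1.6599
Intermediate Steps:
A(p, h) = (h + p)/(-154 + h)
1/A(K(1, 4), -256) = 1/((-256 + 9)/(-154 - 256)) = 1/(-247/(-410)) = 1/(-1/410*(-247)) = 1/(247/410) = 410/247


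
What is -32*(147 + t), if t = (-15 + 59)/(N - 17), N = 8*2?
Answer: -3296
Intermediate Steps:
N = 16
t = -44 (t = (-15 + 59)/(16 - 17) = 44/(-1) = 44*(-1) = -44)
-32*(147 + t) = -32*(147 - 44) = -32*103 = -3296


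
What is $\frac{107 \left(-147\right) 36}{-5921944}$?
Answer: $\frac{2889}{30214} \approx 0.095618$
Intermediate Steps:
$\frac{107 \left(-147\right) 36}{-5921944} = \left(-15729\right) 36 \left(- \frac{1}{5921944}\right) = \left(-566244\right) \left(- \frac{1}{5921944}\right) = \frac{2889}{30214}$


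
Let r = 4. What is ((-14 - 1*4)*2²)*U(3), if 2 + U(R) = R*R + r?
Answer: -792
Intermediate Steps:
U(R) = 2 + R² (U(R) = -2 + (R*R + 4) = -2 + (R² + 4) = -2 + (4 + R²) = 2 + R²)
((-14 - 1*4)*2²)*U(3) = ((-14 - 1*4)*2²)*(2 + 3²) = ((-14 - 4)*4)*(2 + 9) = -18*4*11 = -72*11 = -792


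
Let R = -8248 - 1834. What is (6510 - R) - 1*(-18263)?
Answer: 34855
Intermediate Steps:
R = -10082
(6510 - R) - 1*(-18263) = (6510 - 1*(-10082)) - 1*(-18263) = (6510 + 10082) + 18263 = 16592 + 18263 = 34855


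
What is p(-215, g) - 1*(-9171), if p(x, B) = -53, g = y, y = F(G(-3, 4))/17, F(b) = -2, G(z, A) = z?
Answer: 9118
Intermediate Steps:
y = -2/17 ≈ -0.11765
g = -2/17 ≈ -0.11765
p(-215, g) - 1*(-9171) = -53 - 1*(-9171) = -53 + 9171 = 9118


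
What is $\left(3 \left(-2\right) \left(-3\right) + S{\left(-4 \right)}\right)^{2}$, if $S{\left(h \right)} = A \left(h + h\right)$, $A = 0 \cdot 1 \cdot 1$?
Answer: $324$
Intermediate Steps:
$A = 0$ ($A = 0 \cdot 1 = 0$)
$S{\left(h \right)} = 0$ ($S{\left(h \right)} = 0 \left(h + h\right) = 0 \cdot 2 h = 0$)
$\left(3 \left(-2\right) \left(-3\right) + S{\left(-4 \right)}\right)^{2} = \left(3 \left(-2\right) \left(-3\right) + 0\right)^{2} = \left(\left(-6\right) \left(-3\right) + 0\right)^{2} = \left(18 + 0\right)^{2} = 18^{2} = 324$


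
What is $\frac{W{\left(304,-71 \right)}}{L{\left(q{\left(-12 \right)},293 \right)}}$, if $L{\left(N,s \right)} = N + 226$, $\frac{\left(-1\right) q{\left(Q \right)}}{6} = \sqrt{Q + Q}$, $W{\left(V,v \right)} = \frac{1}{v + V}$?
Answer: $\frac{113}{6051010} + \frac{3 i \sqrt{6}}{3025505} \approx 1.8675 \cdot 10^{-5} + 2.4288 \cdot 10^{-6} i$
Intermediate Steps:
$W{\left(V,v \right)} = \frac{1}{V + v}$
$q{\left(Q \right)} = - 6 \sqrt{2} \sqrt{Q}$ ($q{\left(Q \right)} = - 6 \sqrt{Q + Q} = - 6 \sqrt{2 Q} = - 6 \sqrt{2} \sqrt{Q}$)
$L{\left(N,s \right)} = 226 + N$
$\frac{W{\left(304,-71 \right)}}{L{\left(q{\left(-12 \right)},293 \right)}} = \frac{1}{\left(304 - 71\right) \left(226 - 6 \sqrt{2} \sqrt{-12}\right)} = \frac{1}{233 \left(226 - 6 \sqrt{2} \cdot 2 i \sqrt{3}\right)} = \frac{1}{233 \left(226 - 12 i \sqrt{6}\right)}$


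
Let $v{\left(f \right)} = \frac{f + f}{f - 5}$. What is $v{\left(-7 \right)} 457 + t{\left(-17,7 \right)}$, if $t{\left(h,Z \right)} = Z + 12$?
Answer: $\frac{3313}{6} \approx 552.17$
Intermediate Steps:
$t{\left(h,Z \right)} = 12 + Z$
$v{\left(f \right)} = \frac{2 f}{-5 + f}$
$v{\left(-7 \right)} 457 + t{\left(-17,7 \right)} = 2 \left(-7\right) \frac{1}{-5 - 7} \cdot 457 + \left(12 + 7\right) = 2 \left(-7\right) \frac{1}{-12} \cdot 457 + 19 = 2 \left(-7\right) \left(- \frac{1}{12}\right) 457 + 19 = \frac{7}{6} \cdot 457 + 19 = \frac{3199}{6} + 19 = \frac{3313}{6}$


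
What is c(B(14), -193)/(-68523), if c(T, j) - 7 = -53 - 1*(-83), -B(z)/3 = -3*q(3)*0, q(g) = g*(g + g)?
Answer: -37/68523 ≈ -0.00053996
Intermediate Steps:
q(g) = 2*g**2 (q(g) = g*(2*g) = 2*g**2)
B(z) = 0 (B(z) = -3*(-6*3**2)*0 = -3*(-6*9)*0 = -3*(-3*18)*0 = -(-162)*0 = -3*0 = 0)
c(T, j) = 37 (c(T, j) = 7 + (-53 - 1*(-83)) = 7 + (-53 + 83) = 7 + 30 = 37)
c(B(14), -193)/(-68523) = 37/(-68523) = 37*(-1/68523) = -37/68523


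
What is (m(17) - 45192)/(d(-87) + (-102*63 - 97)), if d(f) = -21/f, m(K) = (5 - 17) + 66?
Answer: 654501/94580 ≈ 6.9201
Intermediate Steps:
m(K) = 54 (m(K) = -12 + 66 = 54)
d(f) = -21/f
(m(17) - 45192)/(d(-87) + (-102*63 - 97)) = (54 - 45192)/(-21/(-87) + (-102*63 - 97)) = -45138/(-21*(-1/87) + (-6426 - 97)) = -45138/(7/29 - 6523) = -45138/(-189160/29) = -45138*(-29/189160) = 654501/94580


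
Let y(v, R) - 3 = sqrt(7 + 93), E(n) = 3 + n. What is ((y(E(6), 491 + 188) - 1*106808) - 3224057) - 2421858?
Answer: -5752710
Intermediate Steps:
y(v, R) = 13 (y(v, R) = 3 + sqrt(7 + 93) = 3 + sqrt(100) = 3 + 10 = 13)
((y(E(6), 491 + 188) - 1*106808) - 3224057) - 2421858 = ((13 - 1*106808) - 3224057) - 2421858 = ((13 - 106808) - 3224057) - 2421858 = (-106795 - 3224057) - 2421858 = -3330852 - 2421858 = -5752710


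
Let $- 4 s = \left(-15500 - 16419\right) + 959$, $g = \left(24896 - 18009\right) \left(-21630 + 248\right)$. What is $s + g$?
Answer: $-147250094$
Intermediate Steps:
$g = -147257834$ ($g = 6887 \left(-21382\right) = -147257834$)
$s = 7740$ ($s = - \frac{\left(-15500 - 16419\right) + 959}{4} = - \frac{-31919 + 959}{4} = \left(- \frac{1}{4}\right) \left(-30960\right) = 7740$)
$s + g = 7740 - 147257834 = -147250094$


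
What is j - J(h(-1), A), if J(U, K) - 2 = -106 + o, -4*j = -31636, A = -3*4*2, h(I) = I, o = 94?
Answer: 7919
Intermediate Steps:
A = -24 (A = -12*2 = -24)
j = 7909 (j = -1/4*(-31636) = 7909)
J(U, K) = -10 (J(U, K) = 2 + (-106 + 94) = 2 - 12 = -10)
j - J(h(-1), A) = 7909 - 1*(-10) = 7909 + 10 = 7919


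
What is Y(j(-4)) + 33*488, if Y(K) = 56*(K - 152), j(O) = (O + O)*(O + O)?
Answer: 11176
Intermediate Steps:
j(O) = 4*O**2 (j(O) = (2*O)*(2*O) = 4*O**2)
Y(K) = -8512 + 56*K (Y(K) = 56*(-152 + K) = -8512 + 56*K)
Y(j(-4)) + 33*488 = (-8512 + 56*(4*(-4)**2)) + 33*488 = (-8512 + 56*(4*16)) + 16104 = (-8512 + 56*64) + 16104 = (-8512 + 3584) + 16104 = -4928 + 16104 = 11176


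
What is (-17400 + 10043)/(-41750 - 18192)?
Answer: 7357/59942 ≈ 0.12274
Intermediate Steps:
(-17400 + 10043)/(-41750 - 18192) = -7357/(-59942) = -7357*(-1/59942) = 7357/59942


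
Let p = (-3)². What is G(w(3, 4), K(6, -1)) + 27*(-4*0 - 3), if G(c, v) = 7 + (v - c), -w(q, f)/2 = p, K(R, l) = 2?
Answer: -54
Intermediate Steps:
p = 9
w(q, f) = -18 (w(q, f) = -2*9 = -18)
G(c, v) = 7 + v - c
G(w(3, 4), K(6, -1)) + 27*(-4*0 - 3) = (7 + 2 - 1*(-18)) + 27*(-4*0 - 3) = (7 + 2 + 18) + 27*(0 - 3) = 27 + 27*(-3) = 27 - 81 = -54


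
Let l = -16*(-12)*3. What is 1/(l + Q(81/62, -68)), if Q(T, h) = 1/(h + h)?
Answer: 136/78335 ≈ 0.0017361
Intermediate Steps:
l = 576 (l = 192*3 = 576)
Q(T, h) = 1/(2*h)
1/(l + Q(81/62, -68)) = 1/(576 + (½)/(-68)) = 1/(576 + (½)*(-1/68)) = 1/(576 - 1/136) = 1/(78335/136) = 136/78335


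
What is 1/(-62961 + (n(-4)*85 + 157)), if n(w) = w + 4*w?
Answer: -1/64504 ≈ -1.5503e-5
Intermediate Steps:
n(w) = 5*w
1/(-62961 + (n(-4)*85 + 157)) = 1/(-62961 + ((5*(-4))*85 + 157)) = 1/(-62961 + (-20*85 + 157)) = 1/(-62961 + (-1700 + 157)) = 1/(-62961 - 1543) = 1/(-64504) = -1/64504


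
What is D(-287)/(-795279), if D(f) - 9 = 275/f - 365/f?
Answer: -891/76081691 ≈ -1.1711e-5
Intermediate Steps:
D(f) = 9 - 90/f (D(f) = 9 + (275/f - 365/f) = 9 - 90/f)
D(-287)/(-795279) = (9 - 90/(-287))/(-795279) = (9 - 90*(-1/287))*(-1/795279) = (9 + 90/287)*(-1/795279) = (2673/287)*(-1/795279) = -891/76081691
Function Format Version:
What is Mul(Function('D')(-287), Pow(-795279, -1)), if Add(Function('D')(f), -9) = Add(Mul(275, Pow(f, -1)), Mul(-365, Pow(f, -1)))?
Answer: Rational(-891, 76081691) ≈ -1.1711e-5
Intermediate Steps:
Function('D')(f) = Add(9, Mul(-90, Pow(f, -1))) (Function('D')(f) = Add(9, Add(Mul(275, Pow(f, -1)), Mul(-365, Pow(f, -1)))) = Add(9, Mul(-90, Pow(f, -1))))
Mul(Function('D')(-287), Pow(-795279, -1)) = Mul(Add(9, Mul(-90, Pow(-287, -1))), Pow(-795279, -1)) = Mul(Add(9, Mul(-90, Rational(-1, 287))), Rational(-1, 795279)) = Mul(Add(9, Rational(90, 287)), Rational(-1, 795279)) = Mul(Rational(2673, 287), Rational(-1, 795279)) = Rational(-891, 76081691)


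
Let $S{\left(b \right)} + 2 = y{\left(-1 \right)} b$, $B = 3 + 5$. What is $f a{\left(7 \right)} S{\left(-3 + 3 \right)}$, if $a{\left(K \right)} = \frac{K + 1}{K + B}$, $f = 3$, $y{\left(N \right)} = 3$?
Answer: $- \frac{16}{5} \approx -3.2$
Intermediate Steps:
$B = 8$
$S{\left(b \right)} = -2 + 3 b$
$a{\left(K \right)} = \frac{1 + K}{8 + K}$ ($a{\left(K \right)} = \frac{K + 1}{K + 8} = \frac{1 + K}{8 + K}$)
$f a{\left(7 \right)} S{\left(-3 + 3 \right)} = 3 \frac{1 + 7}{8 + 7} \left(-2 + 3 \left(-3 + 3\right)\right) = 3 \cdot \frac{1}{15} \cdot 8 \left(-2 + 3 \cdot 0\right) = 3 \cdot \frac{1}{15} \cdot 8 \left(-2 + 0\right) = 3 \cdot \frac{8}{15} \left(-2\right) = \frac{8}{5} \left(-2\right) = - \frac{16}{5}$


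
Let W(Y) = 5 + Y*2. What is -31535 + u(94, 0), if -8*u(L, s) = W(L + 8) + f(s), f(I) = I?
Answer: -252489/8 ≈ -31561.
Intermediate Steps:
W(Y) = 5 + 2*Y
u(L, s) = -21/8 - L/4 - s/8 (u(L, s) = -((5 + 2*(L + 8)) + s)/8 = -((5 + 2*(8 + L)) + s)/8 = -((5 + (16 + 2*L)) + s)/8 = -((21 + 2*L) + s)/8 = -(21 + s + 2*L)/8 = -21/8 - L/4 - s/8)
-31535 + u(94, 0) = -31535 + (-21/8 - ¼*94 - ⅛*0) = -31535 + (-21/8 - 47/2 + 0) = -31535 - 209/8 = -252489/8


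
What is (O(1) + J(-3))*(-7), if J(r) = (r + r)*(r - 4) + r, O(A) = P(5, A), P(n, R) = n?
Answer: -308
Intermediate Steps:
O(A) = 5
J(r) = r + 2*r*(-4 + r) (J(r) = (2*r)*(-4 + r) + r = 2*r*(-4 + r) + r = r + 2*r*(-4 + r))
(O(1) + J(-3))*(-7) = (5 - 3*(-7 + 2*(-3)))*(-7) = (5 - 3*(-7 - 6))*(-7) = (5 - 3*(-13))*(-7) = (5 + 39)*(-7) = 44*(-7) = -308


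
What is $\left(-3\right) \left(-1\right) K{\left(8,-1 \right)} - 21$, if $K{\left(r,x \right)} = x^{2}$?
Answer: $-18$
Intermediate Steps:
$\left(-3\right) \left(-1\right) K{\left(8,-1 \right)} - 21 = \left(-3\right) \left(-1\right) \left(-1\right)^{2} - 21 = 3 \cdot 1 - 21 = 3 - 21 = -18$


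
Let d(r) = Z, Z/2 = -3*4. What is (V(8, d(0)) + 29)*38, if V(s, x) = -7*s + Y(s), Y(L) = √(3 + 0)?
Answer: -1026 + 38*√3 ≈ -960.18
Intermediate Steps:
Z = -24 (Z = 2*(-3*4) = 2*(-12) = -24)
d(r) = -24
Y(L) = √3
V(s, x) = √3 - 7*s (V(s, x) = -7*s + √3 = √3 - 7*s)
(V(8, d(0)) + 29)*38 = ((√3 - 7*8) + 29)*38 = ((√3 - 56) + 29)*38 = ((-56 + √3) + 29)*38 = (-27 + √3)*38 = -1026 + 38*√3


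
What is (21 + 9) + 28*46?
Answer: 1318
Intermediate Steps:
(21 + 9) + 28*46 = 30 + 1288 = 1318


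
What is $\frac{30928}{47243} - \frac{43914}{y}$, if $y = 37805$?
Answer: $- \frac{905396062}{1786021615} \approx -0.50693$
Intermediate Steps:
$\frac{30928}{47243} - \frac{43914}{y} = \frac{30928}{47243} - \frac{43914}{37805} = - \frac{905396062}{1786021615}$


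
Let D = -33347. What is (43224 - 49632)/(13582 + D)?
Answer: 6408/19765 ≈ 0.32421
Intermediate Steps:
(43224 - 49632)/(13582 + D) = (43224 - 49632)/(13582 - 33347) = -6408/(-19765) = -6408*(-1/19765) = 6408/19765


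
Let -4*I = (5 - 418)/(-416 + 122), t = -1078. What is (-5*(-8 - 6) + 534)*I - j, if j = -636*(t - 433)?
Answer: -40370741/42 ≈ -9.6121e+5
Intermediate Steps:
I = -59/168 (I = -(5 - 418)/(4*(-416 + 122)) = -(-413)/(4*(-294)) = -(-413)*(-1)/(4*294) = -¼*59/42 = -59/168 ≈ -0.35119)
j = 960996 (j = -636*(-1078 - 433) = -636*(-1511) = 960996)
(-5*(-8 - 6) + 534)*I - j = (-5*(-8 - 6) + 534)*(-59/168) - 1*960996 = (-5*(-14) + 534)*(-59/168) - 960996 = (70 + 534)*(-59/168) - 960996 = 604*(-59/168) - 960996 = -8909/42 - 960996 = -40370741/42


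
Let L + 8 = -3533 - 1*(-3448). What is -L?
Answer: 93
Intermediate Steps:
L = -93 (L = -8 + (-3533 - 1*(-3448)) = -8 + (-3533 + 3448) = -8 - 85 = -93)
-L = -1*(-93) = 93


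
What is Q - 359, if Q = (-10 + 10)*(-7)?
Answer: -359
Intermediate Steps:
Q = 0 (Q = 0*(-7) = 0)
Q - 359 = 0 - 359 = -359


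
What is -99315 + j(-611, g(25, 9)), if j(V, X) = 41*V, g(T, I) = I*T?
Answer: -124366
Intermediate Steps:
-99315 + j(-611, g(25, 9)) = -99315 + 41*(-611) = -99315 - 25051 = -124366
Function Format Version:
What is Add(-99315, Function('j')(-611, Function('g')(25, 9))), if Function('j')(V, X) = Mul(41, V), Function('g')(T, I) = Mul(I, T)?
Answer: -124366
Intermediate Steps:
Add(-99315, Function('j')(-611, Function('g')(25, 9))) = Add(-99315, Mul(41, -611)) = Add(-99315, -25051) = -124366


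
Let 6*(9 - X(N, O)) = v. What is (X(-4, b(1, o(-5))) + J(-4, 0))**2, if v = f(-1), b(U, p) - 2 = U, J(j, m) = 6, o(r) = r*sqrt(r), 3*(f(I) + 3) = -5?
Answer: 20164/81 ≈ 248.94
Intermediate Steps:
f(I) = -14/3 (f(I) = -3 + (1/3)*(-5) = -3 - 5/3 = -14/3)
o(r) = r**(3/2)
b(U, p) = 2 + U
v = -14/3 ≈ -4.6667
X(N, O) = 88/9 (X(N, O) = 9 - 1/6*(-14/3) = 9 + 7/9 = 88/9)
(X(-4, b(1, o(-5))) + J(-4, 0))**2 = (88/9 + 6)**2 = (142/9)**2 = 20164/81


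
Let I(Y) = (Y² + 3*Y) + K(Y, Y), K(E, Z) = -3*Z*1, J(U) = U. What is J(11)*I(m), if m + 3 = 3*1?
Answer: 0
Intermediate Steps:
m = 0 (m = -3 + 3*1 = -3 + 3 = 0)
K(E, Z) = -3*Z
I(Y) = Y² (I(Y) = (Y² + 3*Y) - 3*Y = Y²)
J(11)*I(m) = 11*0² = 11*0 = 0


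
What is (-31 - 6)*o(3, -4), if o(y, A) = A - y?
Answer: 259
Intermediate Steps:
(-31 - 6)*o(3, -4) = (-31 - 6)*(-4 - 1*3) = -37*(-4 - 3) = -37*(-7) = 259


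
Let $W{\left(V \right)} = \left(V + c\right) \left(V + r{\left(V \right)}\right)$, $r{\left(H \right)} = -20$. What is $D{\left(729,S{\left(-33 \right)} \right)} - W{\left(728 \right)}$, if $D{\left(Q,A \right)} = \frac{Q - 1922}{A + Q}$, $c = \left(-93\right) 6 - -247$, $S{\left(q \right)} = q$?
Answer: $- \frac{205485449}{696} \approx -2.9524 \cdot 10^{5}$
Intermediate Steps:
$c = -311$ ($c = -558 + 247 = -311$)
$D{\left(Q,A \right)} = \frac{-1922 + Q}{A + Q}$
$W{\left(V \right)} = \left(-311 + V\right) \left(-20 + V\right)$ ($W{\left(V \right)} = \left(V - 311\right) \left(V - 20\right) = \left(-311 + V\right) \left(-20 + V\right)$)
$D{\left(729,S{\left(-33 \right)} \right)} - W{\left(728 \right)} = \frac{-1922 + 729}{-33 + 729} - \left(6220 + 728^{2} - 240968\right) = \frac{1}{696} \left(-1193\right) - \left(6220 + 529984 - 240968\right) = \frac{1}{696} \left(-1193\right) - 295236 = - \frac{1193}{696} - 295236 = - \frac{205485449}{696}$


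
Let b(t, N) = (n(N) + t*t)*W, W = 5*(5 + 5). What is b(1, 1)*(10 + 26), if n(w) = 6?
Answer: 12600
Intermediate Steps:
W = 50 (W = 5*10 = 50)
b(t, N) = 300 + 50*t**2 (b(t, N) = (6 + t*t)*50 = (6 + t**2)*50 = 300 + 50*t**2)
b(1, 1)*(10 + 26) = (300 + 50*1**2)*(10 + 26) = (300 + 50*1)*36 = (300 + 50)*36 = 350*36 = 12600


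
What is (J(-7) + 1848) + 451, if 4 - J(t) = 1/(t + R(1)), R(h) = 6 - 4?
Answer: 11516/5 ≈ 2303.2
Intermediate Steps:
R(h) = 2
J(t) = 4 - 1/(2 + t) (J(t) = 4 - 1/(t + 2) = 4 - 1/(2 + t))
(J(-7) + 1848) + 451 = ((7 + 4*(-7))/(2 - 7) + 1848) + 451 = ((7 - 28)/(-5) + 1848) + 451 = (-1/5*(-21) + 1848) + 451 = (21/5 + 1848) + 451 = 9261/5 + 451 = 11516/5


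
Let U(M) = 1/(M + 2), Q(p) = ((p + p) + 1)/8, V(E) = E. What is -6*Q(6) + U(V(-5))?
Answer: -121/12 ≈ -10.083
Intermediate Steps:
Q(p) = ⅛ + p/4 (Q(p) = (2*p + 1)*(⅛) = (1 + 2*p)*(⅛) = ⅛ + p/4)
U(M) = 1/(2 + M)
-6*Q(6) + U(V(-5)) = -6*(⅛ + (¼)*6) + 1/(2 - 5) = -6*(⅛ + 3/2) + 1/(-3) = -6*13/8 - ⅓ = -39/4 - ⅓ = -121/12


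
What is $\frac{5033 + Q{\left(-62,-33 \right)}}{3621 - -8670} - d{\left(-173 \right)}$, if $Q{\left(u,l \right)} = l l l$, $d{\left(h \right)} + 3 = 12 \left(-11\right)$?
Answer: $\frac{1628381}{12291} \approx 132.49$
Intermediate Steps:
$d{\left(h \right)} = -135$ ($d{\left(h \right)} = -3 + 12 \left(-11\right) = -3 - 132 = -135$)
$Q{\left(u,l \right)} = l^{3}$ ($Q{\left(u,l \right)} = l^{2} l = l^{3}$)
$\frac{5033 + Q{\left(-62,-33 \right)}}{3621 - -8670} - d{\left(-173 \right)} = \frac{5033 + \left(-33\right)^{3}}{3621 - -8670} - -135 = \frac{5033 - 35937}{3621 + 8670} + 135 = - \frac{30904}{12291} + 135 = \frac{1628381}{12291}$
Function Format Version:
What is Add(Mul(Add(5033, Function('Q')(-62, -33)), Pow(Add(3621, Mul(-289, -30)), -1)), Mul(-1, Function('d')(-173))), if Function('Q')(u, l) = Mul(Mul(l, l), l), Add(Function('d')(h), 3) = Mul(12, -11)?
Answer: Rational(1628381, 12291) ≈ 132.49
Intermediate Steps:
Function('d')(h) = -135 (Function('d')(h) = Add(-3, Mul(12, -11)) = Add(-3, -132) = -135)
Function('Q')(u, l) = Pow(l, 3) (Function('Q')(u, l) = Mul(Pow(l, 2), l) = Pow(l, 3))
Add(Mul(Add(5033, Function('Q')(-62, -33)), Pow(Add(3621, Mul(-289, -30)), -1)), Mul(-1, Function('d')(-173))) = Add(Mul(Add(5033, Pow(-33, 3)), Pow(Add(3621, Mul(-289, -30)), -1)), Mul(-1, -135)) = Add(Mul(Add(5033, -35937), Pow(Add(3621, 8670), -1)), 135) = Add(Mul(-30904, Pow(12291, -1)), 135) = Add(Mul(-30904, Rational(1, 12291)), 135) = Add(Rational(-30904, 12291), 135) = Rational(1628381, 12291)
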